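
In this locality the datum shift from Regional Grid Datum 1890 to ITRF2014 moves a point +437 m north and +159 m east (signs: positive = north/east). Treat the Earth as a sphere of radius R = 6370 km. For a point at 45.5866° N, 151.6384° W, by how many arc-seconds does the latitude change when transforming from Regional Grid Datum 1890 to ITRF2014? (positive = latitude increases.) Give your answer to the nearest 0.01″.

On a sphere of radius R, 1 rad of latitude = R, so Δφ = ΔN / R = 437.0 / 6370000 = 6.8603e-05 rad = 14.150″.

Δφ = 14.15″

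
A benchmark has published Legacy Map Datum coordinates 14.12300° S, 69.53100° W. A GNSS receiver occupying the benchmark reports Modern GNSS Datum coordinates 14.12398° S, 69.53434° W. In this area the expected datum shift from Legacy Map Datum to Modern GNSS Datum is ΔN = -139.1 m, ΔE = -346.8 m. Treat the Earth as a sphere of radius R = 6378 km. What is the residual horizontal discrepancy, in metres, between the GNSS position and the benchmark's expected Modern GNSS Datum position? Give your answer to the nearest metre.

33 m

Observed coordinate differences: Δφ = -0.00098°, Δλ = -0.00334°.
Converting to metres (1° lat = 111317 m, cos φ = 0.969774): observed ΔN = -109.1 m, observed ΔE = -360.6 m.
Subtracting the expected shift leaves a residual of -109.1 − (-139.1) = 30.0 m north and -360.6 − (-346.8) = -13.8 m east.
Residual distance = √(30.0² + (-13.8)²) = 33.0 m.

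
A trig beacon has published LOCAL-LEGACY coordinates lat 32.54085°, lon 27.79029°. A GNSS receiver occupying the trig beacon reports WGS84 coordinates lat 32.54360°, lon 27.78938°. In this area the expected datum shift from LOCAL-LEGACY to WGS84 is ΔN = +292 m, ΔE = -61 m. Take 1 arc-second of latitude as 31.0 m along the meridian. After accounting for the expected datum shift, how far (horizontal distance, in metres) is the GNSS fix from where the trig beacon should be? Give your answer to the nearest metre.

Observed coordinate differences: Δφ = +0.00275°, Δλ = -0.00091°.
Converting to metres (1° lat = 111600 m, cos φ = 0.843008): observed ΔN = 306.9 m, observed ΔE = -85.6 m.
Subtracting the expected shift leaves a residual of 306.9 − (292) = 14.9 m north and -85.6 − (-61) = -24.6 m east.
Residual distance = √(14.9² + (-24.6)²) = 28.8 m.

29 m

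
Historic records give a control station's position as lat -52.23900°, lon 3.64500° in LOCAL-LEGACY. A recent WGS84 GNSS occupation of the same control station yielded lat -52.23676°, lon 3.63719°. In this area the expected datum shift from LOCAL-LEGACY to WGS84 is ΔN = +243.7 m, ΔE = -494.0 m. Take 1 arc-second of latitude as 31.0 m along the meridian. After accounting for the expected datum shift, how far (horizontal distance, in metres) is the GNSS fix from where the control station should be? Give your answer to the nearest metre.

40 m

Observed coordinate differences: Δφ = +0.00224°, Δλ = -0.00781°.
Converting to metres (1° lat = 111600 m, cos φ = 0.612369): observed ΔN = 250.0 m, observed ΔE = -533.7 m.
Subtracting the expected shift leaves a residual of 250.0 − (243.7) = 6.3 m north and -533.7 − (-494.0) = -39.7 m east.
Residual distance = √(6.3² + (-39.7)²) = 40.2 m.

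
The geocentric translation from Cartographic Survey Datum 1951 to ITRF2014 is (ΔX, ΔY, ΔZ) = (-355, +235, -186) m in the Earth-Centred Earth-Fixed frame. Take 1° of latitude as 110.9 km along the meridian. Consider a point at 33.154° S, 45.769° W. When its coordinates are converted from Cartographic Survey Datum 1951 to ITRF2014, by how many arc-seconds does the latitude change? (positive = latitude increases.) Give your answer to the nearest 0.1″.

Δφ = -12.4″

sin φ = -0.546891, cos φ = 0.837204, sin λ = -0.716533, cos λ = 0.697553.
North component: ΔN = −sin φ cos λ·ΔX − sin φ sin λ·ΔY + cos φ·ΔZ = −(-0.546891)(0.697553)(-355) − (-0.546891)(-0.716533)(235) + (0.837204)(-186) = -383.24 m.
1° of latitude spans 110900 m, so Δφ = -383.24 / 110900 × 3600 = -12.440″.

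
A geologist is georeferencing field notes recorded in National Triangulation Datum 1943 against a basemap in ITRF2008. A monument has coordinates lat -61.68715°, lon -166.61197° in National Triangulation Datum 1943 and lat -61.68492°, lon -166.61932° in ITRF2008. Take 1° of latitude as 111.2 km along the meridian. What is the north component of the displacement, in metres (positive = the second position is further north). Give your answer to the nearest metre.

Δφ = -61.68492° − -61.68715° = +0.00223°; Δλ = -166.61932° − -166.61197° = -0.00735°.
ΔN = Δφ × 111200 = 248.0 m; ΔE = Δλ × 111200 × cos(-61.68715°) = -0.00735 × 111200 × 0.474286 = -387.6 m.

ΔN = 248 m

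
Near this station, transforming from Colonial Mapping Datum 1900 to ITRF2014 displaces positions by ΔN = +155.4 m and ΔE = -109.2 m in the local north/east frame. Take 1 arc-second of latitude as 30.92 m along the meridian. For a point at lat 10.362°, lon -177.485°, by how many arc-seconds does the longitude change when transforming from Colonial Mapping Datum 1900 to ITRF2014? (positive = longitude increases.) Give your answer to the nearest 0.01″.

At latitude 10.362°, cos φ = 0.983691.
1″ of longitude at this latitude = 30.92 × cos φ = 30.4157 m, so Δλ = -109.2 / 30.4157 = -3.590″.

Δλ = -3.59″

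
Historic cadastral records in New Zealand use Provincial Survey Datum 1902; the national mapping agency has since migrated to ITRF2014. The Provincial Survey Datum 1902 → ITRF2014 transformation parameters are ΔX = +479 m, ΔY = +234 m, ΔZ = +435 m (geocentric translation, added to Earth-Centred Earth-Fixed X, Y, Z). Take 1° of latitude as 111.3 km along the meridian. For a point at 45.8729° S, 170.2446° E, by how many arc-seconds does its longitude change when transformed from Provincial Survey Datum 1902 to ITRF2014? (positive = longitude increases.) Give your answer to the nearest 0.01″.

sin φ = -0.717797, cos φ = 0.696252, sin λ = 0.169442, cos λ = -0.985540.
East component: ΔE = −sin λ·ΔX + cos λ·ΔY = −(0.169442)(479) + (-0.985540)(234) = -311.78 m.
1° of latitude spans 111300 m; at latitude φ, 1° of longitude spans that × cos φ = 77492.9 m, so Δλ = -311.78 / 77492.9 × 3600 = -14.484″.

Δλ = -14.48″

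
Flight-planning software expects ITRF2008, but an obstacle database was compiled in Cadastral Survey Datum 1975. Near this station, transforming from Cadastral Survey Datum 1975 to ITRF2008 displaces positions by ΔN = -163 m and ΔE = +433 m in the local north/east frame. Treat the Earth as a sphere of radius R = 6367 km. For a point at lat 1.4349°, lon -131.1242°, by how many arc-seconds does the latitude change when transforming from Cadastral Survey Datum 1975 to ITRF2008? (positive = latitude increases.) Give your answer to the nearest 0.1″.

Δφ = -5.3″

On a sphere of radius R, 1 rad of latitude = R, so Δφ = ΔN / R = -163.0 / 6367000 = -2.5601e-05 rad = -5.281″.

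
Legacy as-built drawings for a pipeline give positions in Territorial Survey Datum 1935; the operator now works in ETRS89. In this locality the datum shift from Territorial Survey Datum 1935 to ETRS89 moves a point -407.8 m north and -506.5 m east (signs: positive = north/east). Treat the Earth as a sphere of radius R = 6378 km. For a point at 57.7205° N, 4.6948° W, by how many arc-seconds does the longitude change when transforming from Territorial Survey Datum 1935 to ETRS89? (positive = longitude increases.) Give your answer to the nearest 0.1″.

At latitude 57.7205°, cos φ = 0.534050.
One radian of longitude at latitude φ spans R cos φ, so Δλ = ΔE / (R cos φ) = -506.5 / (6378000 × 0.534050) = -1.4870e-04 rad = -30.672″.

Δλ = -30.7″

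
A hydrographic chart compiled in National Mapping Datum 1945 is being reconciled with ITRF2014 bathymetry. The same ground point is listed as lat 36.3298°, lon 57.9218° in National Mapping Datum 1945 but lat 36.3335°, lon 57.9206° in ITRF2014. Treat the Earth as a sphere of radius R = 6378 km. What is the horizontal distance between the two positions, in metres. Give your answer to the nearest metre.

Δφ = 36.3335° − 36.3298° = +0.0037°; Δλ = 57.9206° − 57.9218° = -0.0012°.
1° along a meridian = πR/180 = 111317 m.
ΔN = Δφ × 111317 = 411.9 m; ΔE = Δλ × 111317 × cos(36.3298°) = -0.0012 × 111317 × 0.805620 = -107.6 m.
Distance = √(ΔE² + ΔN²) = √((-107.6)² + 411.9²) = 425.7 m.

426 m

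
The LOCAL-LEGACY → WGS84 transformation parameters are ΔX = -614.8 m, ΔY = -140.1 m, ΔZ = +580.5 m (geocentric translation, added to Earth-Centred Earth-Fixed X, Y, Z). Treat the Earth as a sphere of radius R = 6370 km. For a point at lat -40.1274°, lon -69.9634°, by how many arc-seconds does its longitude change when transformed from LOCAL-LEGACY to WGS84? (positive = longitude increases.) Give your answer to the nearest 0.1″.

Δλ = -26.5″

sin φ = -0.644489, cos φ = 0.764613, sin λ = -0.939474, cos λ = 0.342620.
East component: ΔE = −sin λ·ΔX + cos λ·ΔY = −(-0.939474)(-614.8) + (0.342620)(-140.1) = -625.59 m.
1° of latitude spans πR/180 = 111177 m; at latitude φ, 1° of longitude spans that × cos φ = 85007.8 m, so Δλ = -625.59 / 85007.8 × 3600 = -26.493″.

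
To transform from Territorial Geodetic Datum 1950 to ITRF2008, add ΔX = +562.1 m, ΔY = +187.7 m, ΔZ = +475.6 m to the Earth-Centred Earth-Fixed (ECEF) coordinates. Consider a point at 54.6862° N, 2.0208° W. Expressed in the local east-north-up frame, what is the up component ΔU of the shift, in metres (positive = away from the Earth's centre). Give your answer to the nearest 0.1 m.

At φ = 54.6862°, λ = -2.0208°: sin φ = 0.815998, cos φ = 0.578054, sin λ = -0.035262, cos λ = 0.999378.
ΔU = cos φ cos λ·ΔX + cos φ sin λ·ΔY + sin φ·ΔZ = (0.578054)(0.999378)(562.1) + (0.578054)(-0.035262)(187.7) + (0.815998)(475.6) = 708.99 m.

ΔU = 709.0 m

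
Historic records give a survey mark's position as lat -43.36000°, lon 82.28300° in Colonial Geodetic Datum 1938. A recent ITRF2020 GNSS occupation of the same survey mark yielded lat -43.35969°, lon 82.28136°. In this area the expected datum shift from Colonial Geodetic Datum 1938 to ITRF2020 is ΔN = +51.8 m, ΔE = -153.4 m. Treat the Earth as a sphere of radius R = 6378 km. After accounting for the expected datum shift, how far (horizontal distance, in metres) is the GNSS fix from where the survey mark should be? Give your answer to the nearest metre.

27 m

Observed coordinate differences: Δφ = +0.00031°, Δλ = -0.00164°.
Converting to metres (1° lat = 111317 m, cos φ = 0.727054): observed ΔN = 34.5 m, observed ΔE = -132.7 m.
Subtracting the expected shift leaves a residual of 34.5 − (51.8) = -17.3 m north and -132.7 − (-153.4) = 20.7 m east.
Residual distance = √((-17.3)² + 20.7²) = 26.9 m.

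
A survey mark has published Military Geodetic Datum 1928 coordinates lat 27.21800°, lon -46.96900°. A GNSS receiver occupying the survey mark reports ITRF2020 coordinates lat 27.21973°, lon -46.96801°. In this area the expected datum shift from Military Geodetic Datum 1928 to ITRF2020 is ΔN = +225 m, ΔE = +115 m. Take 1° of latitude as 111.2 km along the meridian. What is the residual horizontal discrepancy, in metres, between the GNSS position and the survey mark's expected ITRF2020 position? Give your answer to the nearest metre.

Observed coordinate differences: Δφ = +0.00173°, Δλ = +0.00099°.
Converting to metres (1° lat = 111200 m, cos φ = 0.889273): observed ΔN = 192.4 m, observed ΔE = 97.9 m.
Subtracting the expected shift leaves a residual of 192.4 − (225) = -32.6 m north and 97.9 − (115) = -17.1 m east.
Residual distance = √((-32.6)² + (-17.1)²) = 36.8 m.

37 m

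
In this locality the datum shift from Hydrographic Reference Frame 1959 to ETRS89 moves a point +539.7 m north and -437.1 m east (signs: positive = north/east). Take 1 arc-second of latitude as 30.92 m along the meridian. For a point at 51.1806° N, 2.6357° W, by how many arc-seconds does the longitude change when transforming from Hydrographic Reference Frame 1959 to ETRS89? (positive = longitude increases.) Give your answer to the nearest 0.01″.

At latitude 51.1806°, cos φ = 0.626868.
1″ of longitude at this latitude = 30.92 × cos φ = 19.3827 m, so Δλ = -437.1 / 19.3827 = -22.551″.

Δλ = -22.55″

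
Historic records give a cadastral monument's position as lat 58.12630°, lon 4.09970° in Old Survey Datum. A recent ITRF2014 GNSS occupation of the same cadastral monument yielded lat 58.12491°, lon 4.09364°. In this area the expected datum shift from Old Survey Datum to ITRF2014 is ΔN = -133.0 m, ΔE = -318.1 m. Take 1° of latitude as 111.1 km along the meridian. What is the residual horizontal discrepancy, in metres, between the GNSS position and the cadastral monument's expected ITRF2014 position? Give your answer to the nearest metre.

43 m

Observed coordinate differences: Δφ = -0.00139°, Δλ = -0.00606°.
Converting to metres (1° lat = 111100 m, cos φ = 0.528049): observed ΔN = -154.4 m, observed ΔE = -355.5 m.
Subtracting the expected shift leaves a residual of -154.4 − (-133.0) = -21.4 m north and -355.5 − (-318.1) = -37.4 m east.
Residual distance = √((-21.4)² + (-37.4)²) = 43.1 m.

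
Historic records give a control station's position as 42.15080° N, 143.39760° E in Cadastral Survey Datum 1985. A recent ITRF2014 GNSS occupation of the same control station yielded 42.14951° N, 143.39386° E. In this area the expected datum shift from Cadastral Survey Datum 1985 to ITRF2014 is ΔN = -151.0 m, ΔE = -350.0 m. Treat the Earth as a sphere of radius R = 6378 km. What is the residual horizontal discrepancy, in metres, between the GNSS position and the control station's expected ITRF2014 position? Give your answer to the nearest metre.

42 m

Observed coordinate differences: Δφ = -0.00129°, Δλ = -0.00374°.
Converting to metres (1° lat = 111317 m, cos φ = 0.741381): observed ΔN = -143.6 m, observed ΔE = -308.7 m.
Subtracting the expected shift leaves a residual of -143.6 − (-151.0) = 7.4 m north and -308.7 − (-350.0) = 41.3 m east.
Residual distance = √(7.4² + 41.3²) = 42.0 m.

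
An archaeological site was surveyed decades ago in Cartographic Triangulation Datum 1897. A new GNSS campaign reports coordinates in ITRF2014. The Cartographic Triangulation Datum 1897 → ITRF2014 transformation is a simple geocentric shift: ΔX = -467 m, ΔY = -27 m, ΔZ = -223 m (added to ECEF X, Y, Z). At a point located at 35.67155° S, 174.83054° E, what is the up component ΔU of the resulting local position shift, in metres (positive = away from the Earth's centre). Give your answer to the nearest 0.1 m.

ΔU = 505.9 m

At φ = -35.67155°, λ = 174.83054°: sin φ = -0.583138, cos φ = 0.812373, sin λ = 0.090102, cos λ = -0.995933.
ΔU = cos φ cos λ·ΔX + cos φ sin λ·ΔY + sin φ·ΔZ = (0.812373)(-0.995933)(-467) + (0.812373)(0.090102)(-27) + (-0.583138)(-223) = 505.90 m.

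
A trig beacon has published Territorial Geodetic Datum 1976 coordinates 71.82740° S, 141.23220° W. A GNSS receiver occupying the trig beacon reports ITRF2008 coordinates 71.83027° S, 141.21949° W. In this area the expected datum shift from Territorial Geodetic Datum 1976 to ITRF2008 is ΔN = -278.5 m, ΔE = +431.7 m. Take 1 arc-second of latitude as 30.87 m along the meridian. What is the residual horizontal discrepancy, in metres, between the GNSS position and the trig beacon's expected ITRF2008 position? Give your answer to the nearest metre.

41 m

Observed coordinate differences: Δφ = -0.00287°, Δλ = +0.01271°.
Converting to metres (1° lat = 111132 m, cos φ = 0.311881): observed ΔN = -318.9 m, observed ΔE = 440.5 m.
Subtracting the expected shift leaves a residual of -318.9 − (-278.5) = -40.4 m north and 440.5 − (431.7) = 8.8 m east.
Residual distance = √((-40.4)² + 8.8²) = 41.4 m.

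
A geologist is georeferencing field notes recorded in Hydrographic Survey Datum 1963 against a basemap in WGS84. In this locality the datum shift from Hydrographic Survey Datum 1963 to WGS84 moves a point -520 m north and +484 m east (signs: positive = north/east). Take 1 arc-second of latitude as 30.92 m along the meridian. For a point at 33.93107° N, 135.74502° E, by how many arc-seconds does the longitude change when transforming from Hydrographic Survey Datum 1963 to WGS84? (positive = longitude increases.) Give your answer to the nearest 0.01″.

At latitude 33.93107°, cos φ = 0.829710.
1″ of longitude at this latitude = 30.92 × cos φ = 25.6546 m, so Δλ = 484.0 / 25.6546 = 18.866″.

Δλ = 18.87″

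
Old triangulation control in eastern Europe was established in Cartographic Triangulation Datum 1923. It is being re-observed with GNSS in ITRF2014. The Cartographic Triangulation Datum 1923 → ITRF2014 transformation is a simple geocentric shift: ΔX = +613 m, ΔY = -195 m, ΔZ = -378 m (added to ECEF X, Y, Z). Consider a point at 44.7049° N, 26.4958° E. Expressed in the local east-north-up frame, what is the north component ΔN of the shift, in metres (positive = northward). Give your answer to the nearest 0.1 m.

The local north axis is (−sin φ cos λ, −sin φ sin λ, cos φ), giving ΔN = -385.926 + 61.198 − 268.659 = -593.39 m.

ΔN = -593.4 m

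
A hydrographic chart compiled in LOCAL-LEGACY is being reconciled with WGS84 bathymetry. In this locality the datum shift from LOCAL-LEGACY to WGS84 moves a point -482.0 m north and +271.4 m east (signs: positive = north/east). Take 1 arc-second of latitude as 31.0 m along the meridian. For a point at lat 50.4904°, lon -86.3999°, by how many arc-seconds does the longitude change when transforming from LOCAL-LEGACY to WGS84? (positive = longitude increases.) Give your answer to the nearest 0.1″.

At latitude 50.4904°, cos φ = 0.636207.
1″ of longitude at this latitude = 31.00 × cos φ = 19.7224 m, so Δλ = 271.4 / 19.7224 = 13.761″.

Δλ = 13.8″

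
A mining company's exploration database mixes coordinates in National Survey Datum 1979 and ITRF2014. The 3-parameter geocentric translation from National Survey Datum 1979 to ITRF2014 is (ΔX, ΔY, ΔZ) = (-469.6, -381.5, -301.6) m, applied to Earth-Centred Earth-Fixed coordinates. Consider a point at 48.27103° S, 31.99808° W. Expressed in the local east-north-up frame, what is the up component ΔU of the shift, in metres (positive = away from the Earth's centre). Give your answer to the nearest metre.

ΔU = 95 m

At φ = -48.27103°, λ = -31.99808°: sin φ = -0.746302, cos φ = 0.665608, sin λ = -0.529891, cos λ = 0.848066.
ΔU = cos φ cos λ·ΔX + cos φ sin λ·ΔY + sin φ·ΔZ = (0.665608)(0.848066)(-469.6) + (0.665608)(-0.529891)(-381.5) + (-0.746302)(-301.6) = 94.56 m.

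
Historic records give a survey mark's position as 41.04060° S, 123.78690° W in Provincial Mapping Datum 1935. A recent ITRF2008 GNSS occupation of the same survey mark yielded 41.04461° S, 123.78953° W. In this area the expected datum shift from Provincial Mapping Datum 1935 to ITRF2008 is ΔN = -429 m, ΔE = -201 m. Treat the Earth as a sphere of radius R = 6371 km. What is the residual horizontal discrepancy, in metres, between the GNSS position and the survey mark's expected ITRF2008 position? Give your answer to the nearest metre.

Observed coordinate differences: Δφ = -0.00401°, Δλ = -0.00263°.
Converting to metres (1° lat = 111195 m, cos φ = 0.754245): observed ΔN = -445.9 m, observed ΔE = -220.6 m.
Subtracting the expected shift leaves a residual of -445.9 − (-429) = -16.9 m north and -220.6 − (-201) = -19.6 m east.
Residual distance = √((-16.9)² + (-19.6)²) = 25.9 m.

26 m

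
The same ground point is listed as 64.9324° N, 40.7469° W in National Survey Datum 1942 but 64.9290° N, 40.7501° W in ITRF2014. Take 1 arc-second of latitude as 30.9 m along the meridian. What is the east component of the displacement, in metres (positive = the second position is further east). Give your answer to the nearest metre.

Δφ = 64.9290° − 64.9324° = -0.0034°; Δλ = -40.7501° − -40.7469° = -0.0032°.
1° of latitude = 3600 × 30.90 = 111240 m.
ΔN = Δφ × 111240 = -378.2 m; ΔE = Δλ × 111240 × cos(64.9324°) = -0.0032 × 111240 × 0.423687 = -150.8 m.

ΔE = -151 m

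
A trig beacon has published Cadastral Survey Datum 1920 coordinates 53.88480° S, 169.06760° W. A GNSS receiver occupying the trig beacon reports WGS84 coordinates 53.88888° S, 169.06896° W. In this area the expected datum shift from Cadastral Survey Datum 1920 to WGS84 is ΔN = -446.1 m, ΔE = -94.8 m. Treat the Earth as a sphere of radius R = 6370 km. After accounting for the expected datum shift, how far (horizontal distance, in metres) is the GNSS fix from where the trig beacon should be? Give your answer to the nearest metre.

Observed coordinate differences: Δφ = -0.00408°, Δλ = -0.00136°.
Converting to metres (1° lat = 111177 m, cos φ = 0.589411): observed ΔN = -453.6 m, observed ΔE = -89.1 m.
Subtracting the expected shift leaves a residual of -453.6 − (-446.1) = -7.5 m north and -89.1 − (-94.8) = 5.7 m east.
Residual distance = √((-7.5)² + 5.7²) = 9.4 m.

9 m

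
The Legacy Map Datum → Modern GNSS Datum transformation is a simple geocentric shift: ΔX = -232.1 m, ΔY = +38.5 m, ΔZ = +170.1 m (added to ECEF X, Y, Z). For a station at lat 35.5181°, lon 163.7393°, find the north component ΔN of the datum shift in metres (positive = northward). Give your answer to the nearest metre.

The local north axis is (−sin φ cos λ, −sin φ sin λ, cos φ), giving ΔN = -129.447 − 6.263 + 138.450 = 2.74 m.

ΔN = 3 m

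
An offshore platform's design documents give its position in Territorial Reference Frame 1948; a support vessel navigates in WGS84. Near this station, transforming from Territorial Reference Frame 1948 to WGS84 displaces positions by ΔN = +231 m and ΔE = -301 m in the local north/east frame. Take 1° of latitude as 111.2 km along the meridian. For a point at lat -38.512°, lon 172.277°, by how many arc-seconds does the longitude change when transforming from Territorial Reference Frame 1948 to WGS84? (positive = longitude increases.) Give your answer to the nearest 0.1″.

At latitude -38.512°, cos φ = 0.782478.
1° of longitude at this latitude = 111.2 × cos φ = 87.01 km, so Δλ = -301.0 / 87011.5 = -0.0034593° = -12.454″.

Δλ = -12.5″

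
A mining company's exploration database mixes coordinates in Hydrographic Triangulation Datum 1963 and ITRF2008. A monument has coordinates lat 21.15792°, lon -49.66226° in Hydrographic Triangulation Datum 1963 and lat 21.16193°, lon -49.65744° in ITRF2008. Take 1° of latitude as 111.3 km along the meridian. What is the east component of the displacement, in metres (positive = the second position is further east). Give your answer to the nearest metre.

ΔE = 500 m

Δφ = 21.16193° − 21.15792° = +0.00401°; Δλ = -49.65744° − -49.66226° = +0.00482°.
ΔN = Δφ × 111300 = 446.3 m; ΔE = Δλ × 111300 × cos(21.15792°) = +0.00482 × 111300 × 0.932589 = 500.3 m.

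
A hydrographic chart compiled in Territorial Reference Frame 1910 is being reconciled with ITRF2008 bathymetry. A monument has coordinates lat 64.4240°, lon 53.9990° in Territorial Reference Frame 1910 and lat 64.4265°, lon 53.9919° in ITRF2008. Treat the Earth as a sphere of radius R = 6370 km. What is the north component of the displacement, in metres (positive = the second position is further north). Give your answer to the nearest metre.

ΔN = 278 m

Δφ = 64.4265° − 64.4240° = +0.0025°; Δλ = 53.9919° − 53.9990° = -0.0071°.
1° along a meridian = πR/180 = 111177 m.
ΔN = Δφ × 111177 = 277.9 m; ΔE = Δλ × 111177 × cos(64.4240°) = -0.0071 × 111177 × 0.431708 = -340.8 m.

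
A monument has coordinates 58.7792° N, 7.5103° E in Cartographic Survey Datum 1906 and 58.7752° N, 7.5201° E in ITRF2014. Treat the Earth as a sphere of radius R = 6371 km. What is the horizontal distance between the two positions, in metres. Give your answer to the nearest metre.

719 m

Δφ = 58.7752° − 58.7792° = -0.0040°; Δλ = 7.5201° − 7.5103° = +0.0098°.
1° along a meridian = πR/180 = 111195 m.
ΔN = Δφ × 111195 = -444.8 m; ΔE = Δλ × 111195 × cos(58.7792°) = +0.0098 × 111195 × 0.518337 = 564.8 m.
Distance = √(ΔE² + ΔN²) = √(564.8² + (-444.8)²) = 718.9 m.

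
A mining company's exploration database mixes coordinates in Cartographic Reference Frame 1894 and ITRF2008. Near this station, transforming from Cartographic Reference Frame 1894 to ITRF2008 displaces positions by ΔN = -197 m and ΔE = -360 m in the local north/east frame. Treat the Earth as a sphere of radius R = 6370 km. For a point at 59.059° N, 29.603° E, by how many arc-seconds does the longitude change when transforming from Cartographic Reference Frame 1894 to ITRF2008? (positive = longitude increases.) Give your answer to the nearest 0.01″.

Δλ = -22.67″

At latitude 59.059°, cos φ = 0.514155.
One radian of longitude at latitude φ spans R cos φ, so Δλ = ΔE / (R cos φ) = -360.0 / (6370000 × 0.514155) = -1.0992e-04 rad = -22.672″.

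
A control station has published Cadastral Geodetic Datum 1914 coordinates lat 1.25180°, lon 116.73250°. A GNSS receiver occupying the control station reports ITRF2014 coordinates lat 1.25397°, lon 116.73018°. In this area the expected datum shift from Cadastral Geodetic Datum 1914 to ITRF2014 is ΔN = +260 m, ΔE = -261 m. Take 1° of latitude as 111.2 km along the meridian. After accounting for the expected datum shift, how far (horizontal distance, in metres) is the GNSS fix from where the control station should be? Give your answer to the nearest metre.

19 m

Observed coordinate differences: Δφ = +0.00217°, Δλ = -0.00232°.
Converting to metres (1° lat = 111200 m, cos φ = 0.999761): observed ΔN = 241.3 m, observed ΔE = -257.9 m.
Subtracting the expected shift leaves a residual of 241.3 − (260) = -18.7 m north and -257.9 − (-261) = 3.1 m east.
Residual distance = √((-18.7)² + 3.1²) = 18.9 m.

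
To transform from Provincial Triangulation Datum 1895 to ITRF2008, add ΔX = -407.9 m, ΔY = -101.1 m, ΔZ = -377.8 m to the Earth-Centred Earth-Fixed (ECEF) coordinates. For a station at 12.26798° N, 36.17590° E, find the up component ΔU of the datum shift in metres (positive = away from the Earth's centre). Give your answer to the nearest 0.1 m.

ΔU = -460.3 m

The local up (radial) axis is (cos φ cos λ, cos φ sin λ, sin φ), giving ΔU = -321.742 − 58.313 − 80.277 = -460.33 m.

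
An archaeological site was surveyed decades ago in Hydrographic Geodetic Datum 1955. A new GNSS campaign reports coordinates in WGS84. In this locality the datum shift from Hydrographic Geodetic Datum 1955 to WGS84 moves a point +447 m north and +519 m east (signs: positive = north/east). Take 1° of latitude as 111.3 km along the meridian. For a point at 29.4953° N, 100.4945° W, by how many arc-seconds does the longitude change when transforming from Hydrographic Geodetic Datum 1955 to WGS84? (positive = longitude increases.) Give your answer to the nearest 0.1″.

Δλ = 19.3″

At latitude 29.4953°, cos φ = 0.870396.
1° of longitude at this latitude = 111.3 × cos φ = 96.88 km, so Δλ = 519.0 / 96875.1 = 0.0053574° = 19.287″.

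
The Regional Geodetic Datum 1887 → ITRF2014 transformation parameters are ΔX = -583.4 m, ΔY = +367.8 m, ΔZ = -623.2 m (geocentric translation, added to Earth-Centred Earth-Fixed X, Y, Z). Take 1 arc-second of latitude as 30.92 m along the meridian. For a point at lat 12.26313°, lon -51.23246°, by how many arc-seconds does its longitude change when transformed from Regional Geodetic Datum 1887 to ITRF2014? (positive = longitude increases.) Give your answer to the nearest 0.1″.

sin φ = 0.212402, cos φ = 0.977182, sin λ = -0.779693, cos λ = 0.626162.
East component: ΔE = −sin λ·ΔX + cos λ·ΔY = −(-0.779693)(-583.4) + (0.626162)(367.8) = -224.57 m.
1° of latitude spans 3600 × 30.92 = 111312 m; at latitude φ, 1° of longitude spans that × cos φ = 108772.1 m, so Δλ = -224.57 / 108772.1 × 3600 = -7.433″.

Δλ = -7.4″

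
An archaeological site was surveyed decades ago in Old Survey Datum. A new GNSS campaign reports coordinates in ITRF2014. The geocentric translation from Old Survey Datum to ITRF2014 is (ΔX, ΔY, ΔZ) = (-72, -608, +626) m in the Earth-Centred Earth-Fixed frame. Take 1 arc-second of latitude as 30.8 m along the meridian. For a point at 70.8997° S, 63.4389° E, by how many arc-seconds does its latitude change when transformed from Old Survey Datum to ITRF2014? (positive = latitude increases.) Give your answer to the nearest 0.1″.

sin φ = -0.944947, cos φ = 0.327223, sin λ = 0.894458, cos λ = 0.447152.
North component: ΔN = −sin φ cos λ·ΔX − sin φ sin λ·ΔY + cos φ·ΔZ = −(-0.944947)(0.447152)(-72) − (-0.944947)(0.894458)(-608) + (0.327223)(626) = -339.47 m.
1° of latitude spans 3600 × 30.80 = 110880 m, so Δφ = -339.47 / 110880 × 3600 = -11.022″.

Δφ = -11.0″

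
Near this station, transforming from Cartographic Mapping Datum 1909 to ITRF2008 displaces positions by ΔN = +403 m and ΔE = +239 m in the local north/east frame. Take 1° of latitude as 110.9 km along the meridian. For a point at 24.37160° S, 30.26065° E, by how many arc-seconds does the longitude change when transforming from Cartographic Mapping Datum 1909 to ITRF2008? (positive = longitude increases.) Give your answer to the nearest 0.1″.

At latitude -24.37160°, cos φ = 0.910888.
1° of longitude at this latitude = 110.9 × cos φ = 101.02 km, so Δλ = 239.0 / 101017.5 = 0.0023659° = 8.517″.

Δλ = 8.5″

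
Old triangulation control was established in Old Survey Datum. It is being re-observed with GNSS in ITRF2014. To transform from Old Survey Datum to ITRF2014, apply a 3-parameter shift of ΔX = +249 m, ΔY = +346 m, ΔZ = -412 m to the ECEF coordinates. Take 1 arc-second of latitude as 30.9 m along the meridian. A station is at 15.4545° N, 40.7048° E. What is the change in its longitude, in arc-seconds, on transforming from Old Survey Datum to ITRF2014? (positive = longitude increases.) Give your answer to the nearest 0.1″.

Δλ = 3.4″

sin φ = 0.266473, cos φ = 0.963842, sin λ = 0.652162, cos λ = 0.758080.
East component: ΔE = −sin λ·ΔX + cos λ·ΔY = −(0.652162)(249) + (0.758080)(346) = 99.91 m.
1° of latitude spans 3600 × 30.90 = 111240 m; at latitude φ, 1° of longitude spans that × cos φ = 107217.8 m, so Δλ = 99.91 / 107217.8 × 3600 = 3.355″.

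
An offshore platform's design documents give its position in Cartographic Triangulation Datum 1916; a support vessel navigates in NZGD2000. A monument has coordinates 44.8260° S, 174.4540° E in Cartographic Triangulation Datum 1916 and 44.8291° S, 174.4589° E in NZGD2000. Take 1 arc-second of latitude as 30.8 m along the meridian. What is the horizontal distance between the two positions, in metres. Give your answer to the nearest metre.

Δφ = -44.8291° − -44.8260° = -0.0031°; Δλ = 174.4589° − 174.4540° = +0.0049°.
1° of latitude = 3600 × 30.80 = 110880 m.
ΔN = Δφ × 110880 = -343.7 m; ΔE = Δλ × 110880 × cos(-44.8260°) = +0.0049 × 110880 × 0.709251 = 385.3 m.
Distance = √(ΔE² + ΔN²) = √(385.3² + (-343.7)²) = 516.4 m.

516 m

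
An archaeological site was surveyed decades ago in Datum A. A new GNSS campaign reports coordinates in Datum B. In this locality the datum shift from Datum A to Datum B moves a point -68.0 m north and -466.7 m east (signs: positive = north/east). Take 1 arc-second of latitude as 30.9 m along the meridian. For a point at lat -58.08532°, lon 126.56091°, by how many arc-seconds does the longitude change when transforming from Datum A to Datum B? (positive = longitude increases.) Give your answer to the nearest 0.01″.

At latitude -58.08532°, cos φ = 0.528656.
1″ of longitude at this latitude = 30.90 × cos φ = 16.3355 m, so Δλ = -466.7 / 16.3355 = -28.570″.

Δλ = -28.57″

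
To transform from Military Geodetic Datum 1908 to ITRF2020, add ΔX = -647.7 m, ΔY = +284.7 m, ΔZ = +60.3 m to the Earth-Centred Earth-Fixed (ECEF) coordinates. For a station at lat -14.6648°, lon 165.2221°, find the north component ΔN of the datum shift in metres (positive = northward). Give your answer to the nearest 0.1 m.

The local north axis is (−sin φ cos λ, −sin φ sin λ, cos φ), giving ΔN = 158.550 + 18.385 + 58.336 = 235.27 m.

ΔN = 235.3 m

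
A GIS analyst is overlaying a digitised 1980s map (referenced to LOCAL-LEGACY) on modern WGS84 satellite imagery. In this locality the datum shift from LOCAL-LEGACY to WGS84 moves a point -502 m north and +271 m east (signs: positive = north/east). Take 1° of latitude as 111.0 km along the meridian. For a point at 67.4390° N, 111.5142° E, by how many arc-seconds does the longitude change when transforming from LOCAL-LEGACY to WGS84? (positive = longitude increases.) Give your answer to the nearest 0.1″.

At latitude 67.4390°, cos φ = 0.383667.
1° of longitude at this latitude = 111.0 × cos φ = 42.59 km, so Δλ = 271.0 / 42587.0 = 0.0063634° = 22.908″.

Δλ = 22.9″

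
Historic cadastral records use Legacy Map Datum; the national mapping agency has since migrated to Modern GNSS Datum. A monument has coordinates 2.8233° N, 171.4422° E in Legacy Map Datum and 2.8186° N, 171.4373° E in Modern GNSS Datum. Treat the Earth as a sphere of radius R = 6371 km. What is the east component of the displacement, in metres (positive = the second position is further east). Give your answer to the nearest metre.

Δφ = 2.8186° − 2.8233° = -0.0047°; Δλ = 171.4373° − 171.4422° = -0.0049°.
1° along a meridian = πR/180 = 111195 m.
ΔN = Δφ × 111195 = -522.6 m; ΔE = Δλ × 111195 × cos(2.8233°) = -0.0049 × 111195 × 0.998786 = -544.2 m.

ΔE = -544 m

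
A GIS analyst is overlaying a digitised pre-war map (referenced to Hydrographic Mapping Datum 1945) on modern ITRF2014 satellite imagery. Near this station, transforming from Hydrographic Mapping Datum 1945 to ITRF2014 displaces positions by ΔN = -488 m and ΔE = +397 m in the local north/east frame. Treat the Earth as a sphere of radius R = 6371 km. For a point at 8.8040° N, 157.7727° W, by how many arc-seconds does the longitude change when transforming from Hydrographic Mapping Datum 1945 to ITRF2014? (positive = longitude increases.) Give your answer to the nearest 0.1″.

Δλ = 13.0″

At latitude 8.8040°, cos φ = 0.988218.
One radian of longitude at latitude φ spans R cos φ, so Δλ = ΔE / (R cos φ) = 397.0 / (6371000 × 0.988218) = 6.3057e-05 rad = 13.006″.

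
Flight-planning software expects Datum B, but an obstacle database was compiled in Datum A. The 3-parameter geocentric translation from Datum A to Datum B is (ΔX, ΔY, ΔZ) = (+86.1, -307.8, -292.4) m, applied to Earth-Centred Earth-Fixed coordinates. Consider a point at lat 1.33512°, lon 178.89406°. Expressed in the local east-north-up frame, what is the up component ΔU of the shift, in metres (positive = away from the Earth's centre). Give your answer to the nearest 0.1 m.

The local up (radial) axis is (cos φ cos λ, cos φ sin λ, sin φ), giving ΔU = -86.061 − 5.939 − 6.813 = -98.81 m.

ΔU = -98.8 m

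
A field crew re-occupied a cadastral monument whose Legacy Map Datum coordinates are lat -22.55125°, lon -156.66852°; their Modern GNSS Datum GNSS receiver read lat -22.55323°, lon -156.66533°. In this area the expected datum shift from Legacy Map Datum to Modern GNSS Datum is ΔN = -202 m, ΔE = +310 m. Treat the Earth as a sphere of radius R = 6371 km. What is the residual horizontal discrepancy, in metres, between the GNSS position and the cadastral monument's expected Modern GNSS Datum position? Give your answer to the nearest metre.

Observed coordinate differences: Δφ = -0.00198°, Δλ = +0.00319°.
Converting to metres (1° lat = 111195 m, cos φ = 0.923537): observed ΔN = -220.2 m, observed ΔE = 327.6 m.
Subtracting the expected shift leaves a residual of -220.2 − (-202) = -18.2 m north and 327.6 − (310) = 17.6 m east.
Residual distance = √((-18.2)² + 17.6²) = 25.3 m.

25 m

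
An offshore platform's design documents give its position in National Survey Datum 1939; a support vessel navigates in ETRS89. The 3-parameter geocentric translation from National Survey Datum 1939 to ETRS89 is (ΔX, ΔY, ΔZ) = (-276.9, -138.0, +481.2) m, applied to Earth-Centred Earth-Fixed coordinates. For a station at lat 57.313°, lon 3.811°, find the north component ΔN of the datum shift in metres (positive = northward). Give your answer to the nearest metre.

At φ = 57.313°, λ = 3.811°: sin φ = 0.841633, cos φ = 0.540049, sin λ = 0.066465, cos λ = 0.997789.
ΔN = −sin φ cos λ·ΔX − sin φ sin λ·ΔY + cos φ·ΔZ = −(0.841633)(0.997789)(-276.9) − (0.841633)(0.066465)(-138.0) + (0.540049)(481.2) = 500.12 m.

ΔN = 500 m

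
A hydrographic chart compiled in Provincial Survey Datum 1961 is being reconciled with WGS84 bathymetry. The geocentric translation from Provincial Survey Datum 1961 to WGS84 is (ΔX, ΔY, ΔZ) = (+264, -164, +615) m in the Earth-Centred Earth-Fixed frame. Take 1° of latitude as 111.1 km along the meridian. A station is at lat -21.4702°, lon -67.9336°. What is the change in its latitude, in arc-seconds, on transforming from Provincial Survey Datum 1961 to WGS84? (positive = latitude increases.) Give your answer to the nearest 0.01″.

sin φ = -0.366017, cos φ = 0.930608, sin λ = -0.926749, cos λ = 0.375681.
North component: ΔN = −sin φ cos λ·ΔX − sin φ sin λ·ΔY + cos φ·ΔZ = −(-0.366017)(0.375681)(264) − (-0.366017)(-0.926749)(-164) + (0.930608)(615) = 664.26 m.
1° of latitude spans 111100 m, so Δφ = 664.26 / 111100 × 3600 = 21.524″.

Δφ = 21.52″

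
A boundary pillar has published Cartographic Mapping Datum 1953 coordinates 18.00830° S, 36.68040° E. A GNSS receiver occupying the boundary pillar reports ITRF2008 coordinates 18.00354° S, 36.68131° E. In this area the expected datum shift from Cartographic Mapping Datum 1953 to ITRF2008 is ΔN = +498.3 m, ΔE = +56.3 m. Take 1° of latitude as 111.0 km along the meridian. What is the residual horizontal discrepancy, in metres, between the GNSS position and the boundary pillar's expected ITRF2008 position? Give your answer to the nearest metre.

50 m

Observed coordinate differences: Δφ = +0.00476°, Δλ = +0.00091°.
Converting to metres (1° lat = 111000 m, cos φ = 0.951012): observed ΔN = 528.4 m, observed ΔE = 96.1 m.
Subtracting the expected shift leaves a residual of 528.4 − (498.3) = 30.1 m north and 96.1 − (56.3) = 39.8 m east.
Residual distance = √(30.1² + 39.8²) = 49.8 m.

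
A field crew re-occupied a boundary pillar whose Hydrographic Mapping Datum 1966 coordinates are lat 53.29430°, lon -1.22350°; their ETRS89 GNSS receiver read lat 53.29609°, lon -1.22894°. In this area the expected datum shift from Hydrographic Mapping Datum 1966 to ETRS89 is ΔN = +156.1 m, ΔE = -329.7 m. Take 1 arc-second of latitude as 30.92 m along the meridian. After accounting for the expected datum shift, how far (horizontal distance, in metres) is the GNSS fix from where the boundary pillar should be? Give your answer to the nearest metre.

Observed coordinate differences: Δφ = +0.00179°, Δλ = -0.00544°.
Converting to metres (1° lat = 111312 m, cos φ = 0.597705): observed ΔN = 199.2 m, observed ΔE = -361.9 m.
Subtracting the expected shift leaves a residual of 199.2 − (156.1) = 43.1 m north and -361.9 − (-329.7) = -32.2 m east.
Residual distance = √(43.1² + (-32.2)²) = 53.9 m.

54 m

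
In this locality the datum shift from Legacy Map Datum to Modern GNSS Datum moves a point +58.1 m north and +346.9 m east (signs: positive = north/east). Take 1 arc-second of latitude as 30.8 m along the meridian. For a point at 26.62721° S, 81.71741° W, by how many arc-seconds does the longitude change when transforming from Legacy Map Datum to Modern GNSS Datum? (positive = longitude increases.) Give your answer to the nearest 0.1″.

At latitude -26.62721°, cos φ = 0.893941.
1″ of longitude at this latitude = 30.80 × cos φ = 27.5334 m, so Δλ = 346.9 / 27.5334 = 12.599″.

Δλ = 12.6″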